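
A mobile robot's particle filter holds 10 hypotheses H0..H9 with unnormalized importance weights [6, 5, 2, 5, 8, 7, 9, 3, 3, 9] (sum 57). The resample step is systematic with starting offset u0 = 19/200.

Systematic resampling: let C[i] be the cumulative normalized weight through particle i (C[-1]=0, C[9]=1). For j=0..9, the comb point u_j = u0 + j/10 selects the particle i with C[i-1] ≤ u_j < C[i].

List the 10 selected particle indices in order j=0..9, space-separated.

C = [2/19, 11/57, 13/57, 6/19, 26/57, 11/19, 14/19, 15/19, 16/19, 1]
j=0: u_0=19/200 ∈ [0, 2/19) → index 0
j=1: u_1=39/200 ∈ [11/57, 13/57) → index 2
j=2: u_2=59/200 ∈ [13/57, 6/19) → index 3
j=3: u_3=79/200 ∈ [6/19, 26/57) → index 4
j=4: u_4=99/200 ∈ [26/57, 11/19) → index 5
j=5: u_5=119/200 ∈ [11/19, 14/19) → index 6
j=6: u_6=139/200 ∈ [11/19, 14/19) → index 6
j=7: u_7=159/200 ∈ [15/19, 16/19) → index 8
j=8: u_8=179/200 ∈ [16/19, 1) → index 9
j=9: u_9=199/200 ∈ [16/19, 1) → index 9

0 2 3 4 5 6 6 8 9 9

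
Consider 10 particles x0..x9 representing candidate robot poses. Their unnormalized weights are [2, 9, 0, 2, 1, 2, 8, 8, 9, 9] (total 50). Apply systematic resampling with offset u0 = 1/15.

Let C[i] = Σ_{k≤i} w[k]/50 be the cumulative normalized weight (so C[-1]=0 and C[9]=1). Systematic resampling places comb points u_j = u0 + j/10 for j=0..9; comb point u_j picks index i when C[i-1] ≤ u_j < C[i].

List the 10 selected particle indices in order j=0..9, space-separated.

C = [1/25, 11/50, 11/50, 13/50, 7/25, 8/25, 12/25, 16/25, 41/50, 1]
j=0: u_0=1/15 ∈ [1/25, 11/50) → index 1
j=1: u_1=1/6 ∈ [1/25, 11/50) → index 1
j=2: u_2=4/15 ∈ [13/50, 7/25) → index 4
j=3: u_3=11/30 ∈ [8/25, 12/25) → index 6
j=4: u_4=7/15 ∈ [8/25, 12/25) → index 6
j=5: u_5=17/30 ∈ [12/25, 16/25) → index 7
j=6: u_6=2/3 ∈ [16/25, 41/50) → index 8
j=7: u_7=23/30 ∈ [16/25, 41/50) → index 8
j=8: u_8=13/15 ∈ [41/50, 1) → index 9
j=9: u_9=29/30 ∈ [41/50, 1) → index 9

1 1 4 6 6 7 8 8 9 9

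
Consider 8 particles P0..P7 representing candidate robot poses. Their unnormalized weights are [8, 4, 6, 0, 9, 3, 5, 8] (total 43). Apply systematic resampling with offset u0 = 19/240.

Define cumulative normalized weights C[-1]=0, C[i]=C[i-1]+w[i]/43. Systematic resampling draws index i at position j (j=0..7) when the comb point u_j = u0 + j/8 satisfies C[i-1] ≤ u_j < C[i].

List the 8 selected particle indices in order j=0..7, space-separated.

C = [8/43, 12/43, 18/43, 18/43, 27/43, 30/43, 35/43, 1]
j=0: u_0=19/240 ∈ [0, 8/43) → index 0
j=1: u_1=49/240 ∈ [8/43, 12/43) → index 1
j=2: u_2=79/240 ∈ [12/43, 18/43) → index 2
j=3: u_3=109/240 ∈ [18/43, 27/43) → index 4
j=4: u_4=139/240 ∈ [18/43, 27/43) → index 4
j=5: u_5=169/240 ∈ [30/43, 35/43) → index 6
j=6: u_6=199/240 ∈ [35/43, 1) → index 7
j=7: u_7=229/240 ∈ [35/43, 1) → index 7

0 1 2 4 4 6 7 7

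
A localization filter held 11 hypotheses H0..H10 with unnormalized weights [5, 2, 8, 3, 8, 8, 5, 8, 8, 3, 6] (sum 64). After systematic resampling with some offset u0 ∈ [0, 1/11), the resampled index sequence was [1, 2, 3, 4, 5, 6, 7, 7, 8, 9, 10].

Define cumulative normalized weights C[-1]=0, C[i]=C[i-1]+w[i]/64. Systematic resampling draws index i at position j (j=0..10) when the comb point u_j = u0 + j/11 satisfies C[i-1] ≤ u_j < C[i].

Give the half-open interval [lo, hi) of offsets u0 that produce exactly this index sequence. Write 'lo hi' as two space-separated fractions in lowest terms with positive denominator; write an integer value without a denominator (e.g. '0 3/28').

C = [5/64, 7/64, 15/64, 9/32, 13/32, 17/32, 39/64, 47/64, 55/64, 29/32, 1]
j=0 picked index 1: u0 ∈ [5/64, 7/64)
j=1 picked index 2: u0 ∈ [13/704, 101/704)
j=2 picked index 3: u0 ∈ [37/704, 35/352)
j=3 picked index 4: u0 ∈ [3/352, 47/352)
j=4 picked index 5: u0 ∈ [15/352, 59/352)
j=5 picked index 6: u0 ∈ [27/352, 109/704)
j=6 picked index 7: u0 ∈ [45/704, 133/704)
j=7 picked index 7: u0 ∈ [-19/704, 69/704)
j=8 picked index 8: u0 ∈ [5/704, 93/704)
j=9 picked index 9: u0 ∈ [29/704, 31/352)
j=10 picked index 10: u0 ∈ [-1/352, 1/11)
intersection: [5/64, 31/352)

5/64 31/352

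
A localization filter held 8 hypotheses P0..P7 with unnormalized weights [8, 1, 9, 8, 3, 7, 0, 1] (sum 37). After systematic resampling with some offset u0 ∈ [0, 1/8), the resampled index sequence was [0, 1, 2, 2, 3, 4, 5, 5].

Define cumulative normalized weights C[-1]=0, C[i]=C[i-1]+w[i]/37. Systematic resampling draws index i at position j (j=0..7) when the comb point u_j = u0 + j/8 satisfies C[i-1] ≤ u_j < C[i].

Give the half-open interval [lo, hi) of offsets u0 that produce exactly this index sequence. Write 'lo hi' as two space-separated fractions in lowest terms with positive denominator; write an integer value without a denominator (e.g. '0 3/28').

27/296 29/296

C = [8/37, 9/37, 18/37, 26/37, 29/37, 36/37, 36/37, 1]
j=0 picked index 0: u0 ∈ [0, 8/37)
j=1 picked index 1: u0 ∈ [27/296, 35/296)
j=2 picked index 2: u0 ∈ [-1/148, 35/148)
j=3 picked index 2: u0 ∈ [-39/296, 33/296)
j=4 picked index 3: u0 ∈ [-1/74, 15/74)
j=5 picked index 4: u0 ∈ [23/296, 47/296)
j=6 picked index 5: u0 ∈ [5/148, 33/148)
j=7 picked index 5: u0 ∈ [-27/296, 29/296)
intersection: [27/296, 29/296)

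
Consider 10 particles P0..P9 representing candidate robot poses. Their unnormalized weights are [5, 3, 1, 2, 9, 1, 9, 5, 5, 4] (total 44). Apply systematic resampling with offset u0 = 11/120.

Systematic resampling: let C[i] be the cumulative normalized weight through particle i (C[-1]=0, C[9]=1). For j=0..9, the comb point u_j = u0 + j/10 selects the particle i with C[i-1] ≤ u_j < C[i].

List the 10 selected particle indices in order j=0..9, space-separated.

0 2 4 4 6 6 7 7 8 9

C = [5/44, 2/11, 9/44, 1/4, 5/11, 21/44, 15/22, 35/44, 10/11, 1]
j=0: u_0=11/120 ∈ [0, 5/44) → index 0
j=1: u_1=23/120 ∈ [2/11, 9/44) → index 2
j=2: u_2=7/24 ∈ [1/4, 5/11) → index 4
j=3: u_3=47/120 ∈ [1/4, 5/11) → index 4
j=4: u_4=59/120 ∈ [21/44, 15/22) → index 6
j=5: u_5=71/120 ∈ [21/44, 15/22) → index 6
j=6: u_6=83/120 ∈ [15/22, 35/44) → index 7
j=7: u_7=19/24 ∈ [15/22, 35/44) → index 7
j=8: u_8=107/120 ∈ [35/44, 10/11) → index 8
j=9: u_9=119/120 ∈ [10/11, 1) → index 9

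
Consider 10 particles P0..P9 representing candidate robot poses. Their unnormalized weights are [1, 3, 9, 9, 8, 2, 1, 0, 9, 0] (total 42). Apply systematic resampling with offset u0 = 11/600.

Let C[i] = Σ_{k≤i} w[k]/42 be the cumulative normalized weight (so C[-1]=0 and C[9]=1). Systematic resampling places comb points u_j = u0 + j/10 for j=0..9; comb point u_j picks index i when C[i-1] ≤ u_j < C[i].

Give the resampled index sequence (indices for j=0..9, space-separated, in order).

0 2 2 3 3 3 4 5 8 8

C = [1/42, 2/21, 13/42, 11/21, 5/7, 16/21, 11/14, 11/14, 1, 1]
j=0: u_0=11/600 ∈ [0, 1/42) → index 0
j=1: u_1=71/600 ∈ [2/21, 13/42) → index 2
j=2: u_2=131/600 ∈ [2/21, 13/42) → index 2
j=3: u_3=191/600 ∈ [13/42, 11/21) → index 3
j=4: u_4=251/600 ∈ [13/42, 11/21) → index 3
j=5: u_5=311/600 ∈ [13/42, 11/21) → index 3
j=6: u_6=371/600 ∈ [11/21, 5/7) → index 4
j=7: u_7=431/600 ∈ [5/7, 16/21) → index 5
j=8: u_8=491/600 ∈ [11/14, 1) → index 8
j=9: u_9=551/600 ∈ [11/14, 1) → index 8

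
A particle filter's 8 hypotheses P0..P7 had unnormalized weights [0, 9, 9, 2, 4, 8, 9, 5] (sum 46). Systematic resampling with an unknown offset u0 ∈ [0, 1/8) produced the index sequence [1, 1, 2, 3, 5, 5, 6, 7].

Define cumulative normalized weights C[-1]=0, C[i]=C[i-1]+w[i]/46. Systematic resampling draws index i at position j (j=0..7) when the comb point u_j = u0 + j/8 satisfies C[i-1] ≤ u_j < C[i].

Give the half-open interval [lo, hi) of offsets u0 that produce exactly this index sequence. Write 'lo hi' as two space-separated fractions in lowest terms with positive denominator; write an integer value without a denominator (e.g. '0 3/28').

C = [0, 9/46, 9/23, 10/23, 12/23, 16/23, 41/46, 1]
j=0 picked index 1: u0 ∈ [0, 9/46)
j=1 picked index 1: u0 ∈ [-1/8, 13/184)
j=2 picked index 2: u0 ∈ [-5/92, 13/92)
j=3 picked index 3: u0 ∈ [3/184, 11/184)
j=4 picked index 5: u0 ∈ [1/46, 9/46)
j=5 picked index 5: u0 ∈ [-19/184, 13/184)
j=6 picked index 6: u0 ∈ [-5/92, 13/92)
j=7 picked index 7: u0 ∈ [3/184, 1/8)
intersection: [1/46, 11/184)

1/46 11/184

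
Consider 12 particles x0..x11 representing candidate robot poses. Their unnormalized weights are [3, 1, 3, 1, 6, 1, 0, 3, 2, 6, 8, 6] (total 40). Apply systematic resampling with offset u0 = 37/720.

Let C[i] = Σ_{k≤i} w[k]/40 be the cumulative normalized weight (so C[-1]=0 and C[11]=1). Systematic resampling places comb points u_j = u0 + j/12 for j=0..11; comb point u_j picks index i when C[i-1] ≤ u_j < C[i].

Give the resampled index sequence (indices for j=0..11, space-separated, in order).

0 2 4 4 7 8 9 9 10 10 11 11

C = [3/40, 1/10, 7/40, 1/5, 7/20, 3/8, 3/8, 9/20, 1/2, 13/20, 17/20, 1]
j=0: u_0=37/720 ∈ [0, 3/40) → index 0
j=1: u_1=97/720 ∈ [1/10, 7/40) → index 2
j=2: u_2=157/720 ∈ [1/5, 7/20) → index 4
j=3: u_3=217/720 ∈ [1/5, 7/20) → index 4
j=4: u_4=277/720 ∈ [3/8, 9/20) → index 7
j=5: u_5=337/720 ∈ [9/20, 1/2) → index 8
j=6: u_6=397/720 ∈ [1/2, 13/20) → index 9
j=7: u_7=457/720 ∈ [1/2, 13/20) → index 9
j=8: u_8=517/720 ∈ [13/20, 17/20) → index 10
j=9: u_9=577/720 ∈ [13/20, 17/20) → index 10
j=10: u_10=637/720 ∈ [17/20, 1) → index 11
j=11: u_11=697/720 ∈ [17/20, 1) → index 11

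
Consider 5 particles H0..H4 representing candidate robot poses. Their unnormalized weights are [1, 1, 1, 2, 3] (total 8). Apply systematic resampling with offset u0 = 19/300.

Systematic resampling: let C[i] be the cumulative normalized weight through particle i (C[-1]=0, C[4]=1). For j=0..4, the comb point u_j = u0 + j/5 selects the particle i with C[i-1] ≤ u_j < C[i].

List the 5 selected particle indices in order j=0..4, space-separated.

C = [1/8, 1/4, 3/8, 5/8, 1]
j=0: u_0=19/300 ∈ [0, 1/8) → index 0
j=1: u_1=79/300 ∈ [1/4, 3/8) → index 2
j=2: u_2=139/300 ∈ [3/8, 5/8) → index 3
j=3: u_3=199/300 ∈ [5/8, 1) → index 4
j=4: u_4=259/300 ∈ [5/8, 1) → index 4

0 2 3 4 4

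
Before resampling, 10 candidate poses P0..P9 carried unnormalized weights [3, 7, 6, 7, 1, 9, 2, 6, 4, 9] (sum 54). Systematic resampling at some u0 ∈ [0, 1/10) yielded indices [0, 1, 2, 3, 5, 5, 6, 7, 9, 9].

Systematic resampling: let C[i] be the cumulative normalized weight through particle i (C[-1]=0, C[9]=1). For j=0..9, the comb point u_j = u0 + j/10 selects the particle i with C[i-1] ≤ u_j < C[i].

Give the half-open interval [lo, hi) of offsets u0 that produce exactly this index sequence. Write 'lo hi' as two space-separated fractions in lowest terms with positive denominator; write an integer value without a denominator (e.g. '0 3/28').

2/45 13/270

C = [1/18, 5/27, 8/27, 23/54, 4/9, 11/18, 35/54, 41/54, 5/6, 1]
j=0 picked index 0: u0 ∈ [0, 1/18)
j=1 picked index 1: u0 ∈ [-2/45, 23/270)
j=2 picked index 2: u0 ∈ [-2/135, 13/135)
j=3 picked index 3: u0 ∈ [-1/270, 17/135)
j=4 picked index 5: u0 ∈ [2/45, 19/90)
j=5 picked index 5: u0 ∈ [-1/18, 1/9)
j=6 picked index 6: u0 ∈ [1/90, 13/270)
j=7 picked index 7: u0 ∈ [-7/135, 8/135)
j=8 picked index 9: u0 ∈ [1/30, 1/5)
j=9 picked index 9: u0 ∈ [-1/15, 1/10)
intersection: [2/45, 13/270)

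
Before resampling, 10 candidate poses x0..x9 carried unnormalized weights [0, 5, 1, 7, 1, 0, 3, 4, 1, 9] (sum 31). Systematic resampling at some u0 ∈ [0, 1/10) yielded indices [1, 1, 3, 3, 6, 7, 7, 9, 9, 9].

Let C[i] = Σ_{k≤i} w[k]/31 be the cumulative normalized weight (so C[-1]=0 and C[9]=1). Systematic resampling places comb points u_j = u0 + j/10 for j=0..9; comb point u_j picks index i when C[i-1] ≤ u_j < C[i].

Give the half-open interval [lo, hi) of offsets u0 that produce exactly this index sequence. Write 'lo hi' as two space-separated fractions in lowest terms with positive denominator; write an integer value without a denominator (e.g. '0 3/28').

8/155 19/310

C = [0, 5/31, 6/31, 13/31, 14/31, 14/31, 17/31, 21/31, 22/31, 1]
j=0 picked index 1: u0 ∈ [0, 5/31)
j=1 picked index 1: u0 ∈ [-1/10, 19/310)
j=2 picked index 3: u0 ∈ [-1/155, 34/155)
j=3 picked index 3: u0 ∈ [-33/310, 37/310)
j=4 picked index 6: u0 ∈ [8/155, 23/155)
j=5 picked index 7: u0 ∈ [3/62, 11/62)
j=6 picked index 7: u0 ∈ [-8/155, 12/155)
j=7 picked index 9: u0 ∈ [3/310, 3/10)
j=8 picked index 9: u0 ∈ [-14/155, 1/5)
j=9 picked index 9: u0 ∈ [-59/310, 1/10)
intersection: [8/155, 19/310)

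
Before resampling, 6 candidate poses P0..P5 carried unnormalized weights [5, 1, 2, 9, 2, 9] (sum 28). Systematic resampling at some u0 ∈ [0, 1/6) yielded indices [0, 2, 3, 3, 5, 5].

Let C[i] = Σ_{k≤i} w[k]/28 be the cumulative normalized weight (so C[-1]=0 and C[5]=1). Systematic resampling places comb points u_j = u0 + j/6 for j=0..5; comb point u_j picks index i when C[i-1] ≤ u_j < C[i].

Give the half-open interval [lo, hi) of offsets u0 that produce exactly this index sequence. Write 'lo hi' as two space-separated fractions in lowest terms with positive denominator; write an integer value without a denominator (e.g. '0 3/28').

1/21 3/28

C = [5/28, 3/14, 2/7, 17/28, 19/28, 1]
j=0 picked index 0: u0 ∈ [0, 5/28)
j=1 picked index 2: u0 ∈ [1/21, 5/42)
j=2 picked index 3: u0 ∈ [-1/21, 23/84)
j=3 picked index 3: u0 ∈ [-3/14, 3/28)
j=4 picked index 5: u0 ∈ [1/84, 1/3)
j=5 picked index 5: u0 ∈ [-13/84, 1/6)
intersection: [1/21, 3/28)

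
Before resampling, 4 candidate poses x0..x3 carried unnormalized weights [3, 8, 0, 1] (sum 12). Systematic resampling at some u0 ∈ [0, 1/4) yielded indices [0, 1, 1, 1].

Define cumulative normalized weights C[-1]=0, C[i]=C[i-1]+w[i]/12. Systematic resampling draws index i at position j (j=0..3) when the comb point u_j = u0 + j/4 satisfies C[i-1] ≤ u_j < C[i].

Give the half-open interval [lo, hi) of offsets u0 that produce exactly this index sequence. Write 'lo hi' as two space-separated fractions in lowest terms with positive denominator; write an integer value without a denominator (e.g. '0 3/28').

C = [1/4, 11/12, 11/12, 1]
j=0 picked index 0: u0 ∈ [0, 1/4)
j=1 picked index 1: u0 ∈ [0, 2/3)
j=2 picked index 1: u0 ∈ [-1/4, 5/12)
j=3 picked index 1: u0 ∈ [-1/2, 1/6)
intersection: [0, 1/6)

0 1/6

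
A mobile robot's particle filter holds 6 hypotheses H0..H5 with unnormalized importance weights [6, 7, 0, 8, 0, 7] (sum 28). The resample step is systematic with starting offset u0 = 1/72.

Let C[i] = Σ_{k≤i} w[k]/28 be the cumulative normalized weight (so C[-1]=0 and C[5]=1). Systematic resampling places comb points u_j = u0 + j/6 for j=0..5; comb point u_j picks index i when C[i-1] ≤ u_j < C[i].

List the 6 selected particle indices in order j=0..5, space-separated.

0 0 1 3 3 5

C = [3/14, 13/28, 13/28, 3/4, 3/4, 1]
j=0: u_0=1/72 ∈ [0, 3/14) → index 0
j=1: u_1=13/72 ∈ [0, 3/14) → index 0
j=2: u_2=25/72 ∈ [3/14, 13/28) → index 1
j=3: u_3=37/72 ∈ [13/28, 3/4) → index 3
j=4: u_4=49/72 ∈ [13/28, 3/4) → index 3
j=5: u_5=61/72 ∈ [3/4, 1) → index 5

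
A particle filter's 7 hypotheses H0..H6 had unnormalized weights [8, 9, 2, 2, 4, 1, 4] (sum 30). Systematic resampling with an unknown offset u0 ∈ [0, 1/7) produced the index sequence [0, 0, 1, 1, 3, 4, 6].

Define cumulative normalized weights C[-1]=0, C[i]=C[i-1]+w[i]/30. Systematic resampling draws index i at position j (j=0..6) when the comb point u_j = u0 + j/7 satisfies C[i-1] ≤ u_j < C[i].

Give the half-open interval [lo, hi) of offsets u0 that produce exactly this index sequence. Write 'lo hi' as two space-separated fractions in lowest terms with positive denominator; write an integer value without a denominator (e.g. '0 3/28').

13/210 5/42

C = [4/15, 17/30, 19/30, 7/10, 5/6, 13/15, 1]
j=0 picked index 0: u0 ∈ [0, 4/15)
j=1 picked index 0: u0 ∈ [-1/7, 13/105)
j=2 picked index 1: u0 ∈ [-2/105, 59/210)
j=3 picked index 1: u0 ∈ [-17/105, 29/210)
j=4 picked index 3: u0 ∈ [13/210, 9/70)
j=5 picked index 4: u0 ∈ [-1/70, 5/42)
j=6 picked index 6: u0 ∈ [1/105, 1/7)
intersection: [13/210, 5/42)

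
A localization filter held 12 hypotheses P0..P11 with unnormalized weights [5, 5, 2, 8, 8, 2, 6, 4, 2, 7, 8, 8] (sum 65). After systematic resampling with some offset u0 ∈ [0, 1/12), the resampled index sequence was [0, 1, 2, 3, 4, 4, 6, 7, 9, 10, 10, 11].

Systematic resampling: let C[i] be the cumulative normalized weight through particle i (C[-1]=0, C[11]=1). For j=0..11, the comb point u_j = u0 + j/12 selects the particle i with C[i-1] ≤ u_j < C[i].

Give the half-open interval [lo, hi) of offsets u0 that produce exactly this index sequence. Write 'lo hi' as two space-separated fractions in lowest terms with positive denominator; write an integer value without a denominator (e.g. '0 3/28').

C = [1/13, 2/13, 12/65, 4/13, 28/65, 6/13, 36/65, 8/13, 42/65, 49/65, 57/65, 1]
j=0 picked index 0: u0 ∈ [0, 1/13)
j=1 picked index 1: u0 ∈ [-1/156, 11/156)
j=2 picked index 2: u0 ∈ [-1/78, 7/390)
j=3 picked index 3: u0 ∈ [-17/260, 3/52)
j=4 picked index 4: u0 ∈ [-1/39, 19/195)
j=5 picked index 4: u0 ∈ [-17/156, 11/780)
j=6 picked index 6: u0 ∈ [-1/26, 7/130)
j=7 picked index 7: u0 ∈ [-23/780, 5/156)
j=8 picked index 9: u0 ∈ [-4/195, 17/195)
j=9 picked index 10: u0 ∈ [1/260, 33/260)
j=10 picked index 10: u0 ∈ [-31/390, 17/390)
j=11 picked index 11: u0 ∈ [-31/780, 1/12)
intersection: [1/260, 11/780)

1/260 11/780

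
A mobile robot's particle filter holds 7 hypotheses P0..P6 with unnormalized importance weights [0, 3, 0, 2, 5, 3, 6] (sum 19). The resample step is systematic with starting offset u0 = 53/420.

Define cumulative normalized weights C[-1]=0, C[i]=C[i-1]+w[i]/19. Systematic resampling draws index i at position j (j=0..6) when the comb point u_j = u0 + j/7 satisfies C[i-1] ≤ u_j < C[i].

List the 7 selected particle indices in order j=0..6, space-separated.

1 4 4 5 6 6 6

C = [0, 3/19, 3/19, 5/19, 10/19, 13/19, 1]
j=0: u_0=53/420 ∈ [0, 3/19) → index 1
j=1: u_1=113/420 ∈ [5/19, 10/19) → index 4
j=2: u_2=173/420 ∈ [5/19, 10/19) → index 4
j=3: u_3=233/420 ∈ [10/19, 13/19) → index 5
j=4: u_4=293/420 ∈ [13/19, 1) → index 6
j=5: u_5=353/420 ∈ [13/19, 1) → index 6
j=6: u_6=59/60 ∈ [13/19, 1) → index 6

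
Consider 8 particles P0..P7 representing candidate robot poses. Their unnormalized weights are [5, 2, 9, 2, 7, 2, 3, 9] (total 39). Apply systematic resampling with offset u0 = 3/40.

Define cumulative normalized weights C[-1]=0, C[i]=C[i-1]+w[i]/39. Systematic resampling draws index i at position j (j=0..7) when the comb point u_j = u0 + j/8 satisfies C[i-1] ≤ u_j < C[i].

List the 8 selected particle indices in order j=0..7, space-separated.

0 2 2 3 4 6 7 7

C = [5/39, 7/39, 16/39, 6/13, 25/39, 9/13, 10/13, 1]
j=0: u_0=3/40 ∈ [0, 5/39) → index 0
j=1: u_1=1/5 ∈ [7/39, 16/39) → index 2
j=2: u_2=13/40 ∈ [7/39, 16/39) → index 2
j=3: u_3=9/20 ∈ [16/39, 6/13) → index 3
j=4: u_4=23/40 ∈ [6/13, 25/39) → index 4
j=5: u_5=7/10 ∈ [9/13, 10/13) → index 6
j=6: u_6=33/40 ∈ [10/13, 1) → index 7
j=7: u_7=19/20 ∈ [10/13, 1) → index 7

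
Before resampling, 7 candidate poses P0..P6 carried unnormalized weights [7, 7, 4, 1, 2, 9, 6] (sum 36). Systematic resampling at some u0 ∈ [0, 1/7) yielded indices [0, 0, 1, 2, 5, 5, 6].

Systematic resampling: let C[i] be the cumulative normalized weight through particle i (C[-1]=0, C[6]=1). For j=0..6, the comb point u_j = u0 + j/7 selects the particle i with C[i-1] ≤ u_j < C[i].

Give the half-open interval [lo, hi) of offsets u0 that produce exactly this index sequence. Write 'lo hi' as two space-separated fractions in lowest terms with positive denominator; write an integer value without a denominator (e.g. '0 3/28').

C = [7/36, 7/18, 1/2, 19/36, 7/12, 5/6, 1]
j=0 picked index 0: u0 ∈ [0, 7/36)
j=1 picked index 0: u0 ∈ [-1/7, 13/252)
j=2 picked index 1: u0 ∈ [-23/252, 13/126)
j=3 picked index 2: u0 ∈ [-5/126, 1/14)
j=4 picked index 5: u0 ∈ [1/84, 11/42)
j=5 picked index 5: u0 ∈ [-11/84, 5/42)
j=6 picked index 6: u0 ∈ [-1/42, 1/7)
intersection: [1/84, 13/252)

1/84 13/252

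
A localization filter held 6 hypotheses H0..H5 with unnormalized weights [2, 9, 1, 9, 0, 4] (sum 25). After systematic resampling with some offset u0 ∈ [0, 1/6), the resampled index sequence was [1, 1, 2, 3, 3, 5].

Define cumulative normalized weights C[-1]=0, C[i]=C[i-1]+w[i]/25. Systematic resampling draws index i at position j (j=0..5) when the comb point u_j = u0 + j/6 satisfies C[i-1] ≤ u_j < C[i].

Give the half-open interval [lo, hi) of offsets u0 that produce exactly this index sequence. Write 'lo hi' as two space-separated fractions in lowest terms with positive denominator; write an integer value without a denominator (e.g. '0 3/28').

8/75 11/75

C = [2/25, 11/25, 12/25, 21/25, 21/25, 1]
j=0 picked index 1: u0 ∈ [2/25, 11/25)
j=1 picked index 1: u0 ∈ [-13/150, 41/150)
j=2 picked index 2: u0 ∈ [8/75, 11/75)
j=3 picked index 3: u0 ∈ [-1/50, 17/50)
j=4 picked index 3: u0 ∈ [-14/75, 13/75)
j=5 picked index 5: u0 ∈ [1/150, 1/6)
intersection: [8/75, 11/75)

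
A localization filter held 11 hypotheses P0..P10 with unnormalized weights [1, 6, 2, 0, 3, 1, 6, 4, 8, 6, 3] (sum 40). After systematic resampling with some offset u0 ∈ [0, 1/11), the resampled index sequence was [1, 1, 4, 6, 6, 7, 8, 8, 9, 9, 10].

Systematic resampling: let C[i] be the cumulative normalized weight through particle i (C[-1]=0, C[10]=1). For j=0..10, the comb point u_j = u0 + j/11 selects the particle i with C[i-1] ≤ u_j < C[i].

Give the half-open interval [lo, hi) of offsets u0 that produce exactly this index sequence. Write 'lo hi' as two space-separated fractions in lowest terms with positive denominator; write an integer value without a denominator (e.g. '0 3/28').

C = [1/40, 7/40, 9/40, 9/40, 3/10, 13/40, 19/40, 23/40, 31/40, 37/40, 1]
j=0 picked index 1: u0 ∈ [1/40, 7/40)
j=1 picked index 1: u0 ∈ [-29/440, 37/440)
j=2 picked index 4: u0 ∈ [19/440, 13/110)
j=3 picked index 6: u0 ∈ [23/440, 89/440)
j=4 picked index 6: u0 ∈ [-17/440, 49/440)
j=5 picked index 7: u0 ∈ [9/440, 53/440)
j=6 picked index 8: u0 ∈ [13/440, 101/440)
j=7 picked index 8: u0 ∈ [-27/440, 61/440)
j=8 picked index 9: u0 ∈ [21/440, 87/440)
j=9 picked index 9: u0 ∈ [-19/440, 47/440)
j=10 picked index 10: u0 ∈ [7/440, 1/11)
intersection: [23/440, 37/440)

23/440 37/440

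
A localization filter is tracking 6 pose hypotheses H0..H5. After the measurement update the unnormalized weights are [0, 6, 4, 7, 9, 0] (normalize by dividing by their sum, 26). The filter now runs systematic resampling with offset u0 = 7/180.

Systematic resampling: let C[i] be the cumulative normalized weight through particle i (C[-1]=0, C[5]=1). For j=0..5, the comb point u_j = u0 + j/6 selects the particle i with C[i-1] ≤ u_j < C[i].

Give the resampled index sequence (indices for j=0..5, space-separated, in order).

1 1 2 3 4 4

C = [0, 3/13, 5/13, 17/26, 1, 1]
j=0: u_0=7/180 ∈ [0, 3/13) → index 1
j=1: u_1=37/180 ∈ [0, 3/13) → index 1
j=2: u_2=67/180 ∈ [3/13, 5/13) → index 2
j=3: u_3=97/180 ∈ [5/13, 17/26) → index 3
j=4: u_4=127/180 ∈ [17/26, 1) → index 4
j=5: u_5=157/180 ∈ [17/26, 1) → index 4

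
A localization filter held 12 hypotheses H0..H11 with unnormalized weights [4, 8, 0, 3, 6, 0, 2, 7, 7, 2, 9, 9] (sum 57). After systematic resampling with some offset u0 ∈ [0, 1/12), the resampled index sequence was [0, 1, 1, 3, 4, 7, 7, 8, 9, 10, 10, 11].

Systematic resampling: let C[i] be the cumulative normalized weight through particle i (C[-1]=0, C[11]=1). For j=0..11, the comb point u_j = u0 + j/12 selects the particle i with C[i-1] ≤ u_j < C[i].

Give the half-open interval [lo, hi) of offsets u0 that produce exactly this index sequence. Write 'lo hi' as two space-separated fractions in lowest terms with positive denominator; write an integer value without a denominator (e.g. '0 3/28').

C = [4/57, 4/19, 4/19, 5/19, 7/19, 7/19, 23/57, 10/19, 37/57, 13/19, 16/19, 1]
j=0 picked index 0: u0 ∈ [0, 4/57)
j=1 picked index 1: u0 ∈ [-1/76, 29/228)
j=2 picked index 1: u0 ∈ [-11/114, 5/114)
j=3 picked index 3: u0 ∈ [-3/76, 1/76)
j=4 picked index 4: u0 ∈ [-4/57, 2/57)
j=5 picked index 7: u0 ∈ [-1/76, 25/228)
j=6 picked index 7: u0 ∈ [-11/114, 1/38)
j=7 picked index 8: u0 ∈ [-13/228, 5/76)
j=8 picked index 9: u0 ∈ [-1/57, 1/57)
j=9 picked index 10: u0 ∈ [-5/76, 7/76)
j=10 picked index 10: u0 ∈ [-17/114, 1/114)
j=11 picked index 11: u0 ∈ [-17/228, 1/12)
intersection: [0, 1/114)

0 1/114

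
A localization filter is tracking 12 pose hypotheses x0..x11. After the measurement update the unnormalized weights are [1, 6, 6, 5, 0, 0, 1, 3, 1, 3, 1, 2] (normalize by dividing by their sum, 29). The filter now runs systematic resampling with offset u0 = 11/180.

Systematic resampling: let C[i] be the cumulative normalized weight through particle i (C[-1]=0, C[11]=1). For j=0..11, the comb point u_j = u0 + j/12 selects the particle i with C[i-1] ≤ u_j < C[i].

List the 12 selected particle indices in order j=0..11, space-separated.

1 1 1 2 2 3 3 6 7 9 9 11

C = [1/29, 7/29, 13/29, 18/29, 18/29, 18/29, 19/29, 22/29, 23/29, 26/29, 27/29, 1]
j=0: u_0=11/180 ∈ [1/29, 7/29) → index 1
j=1: u_1=13/90 ∈ [1/29, 7/29) → index 1
j=2: u_2=41/180 ∈ [1/29, 7/29) → index 1
j=3: u_3=14/45 ∈ [7/29, 13/29) → index 2
j=4: u_4=71/180 ∈ [7/29, 13/29) → index 2
j=5: u_5=43/90 ∈ [13/29, 18/29) → index 3
j=6: u_6=101/180 ∈ [13/29, 18/29) → index 3
j=7: u_7=29/45 ∈ [18/29, 19/29) → index 6
j=8: u_8=131/180 ∈ [19/29, 22/29) → index 7
j=9: u_9=73/90 ∈ [23/29, 26/29) → index 9
j=10: u_10=161/180 ∈ [23/29, 26/29) → index 9
j=11: u_11=44/45 ∈ [27/29, 1) → index 11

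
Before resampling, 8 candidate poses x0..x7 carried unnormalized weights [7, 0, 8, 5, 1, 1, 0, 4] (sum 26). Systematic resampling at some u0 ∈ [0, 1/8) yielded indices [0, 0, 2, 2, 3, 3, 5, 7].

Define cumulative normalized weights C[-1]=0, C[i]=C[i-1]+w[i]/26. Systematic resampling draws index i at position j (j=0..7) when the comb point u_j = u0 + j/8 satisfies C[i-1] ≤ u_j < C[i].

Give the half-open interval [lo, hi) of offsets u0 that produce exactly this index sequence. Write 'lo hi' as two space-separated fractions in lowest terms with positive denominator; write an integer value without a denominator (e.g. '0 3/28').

1/13 5/52

C = [7/26, 7/26, 15/26, 10/13, 21/26, 11/13, 11/13, 1]
j=0 picked index 0: u0 ∈ [0, 7/26)
j=1 picked index 0: u0 ∈ [-1/8, 15/104)
j=2 picked index 2: u0 ∈ [1/52, 17/52)
j=3 picked index 2: u0 ∈ [-11/104, 21/104)
j=4 picked index 3: u0 ∈ [1/13, 7/26)
j=5 picked index 3: u0 ∈ [-5/104, 15/104)
j=6 picked index 5: u0 ∈ [3/52, 5/52)
j=7 picked index 7: u0 ∈ [-3/104, 1/8)
intersection: [1/13, 5/52)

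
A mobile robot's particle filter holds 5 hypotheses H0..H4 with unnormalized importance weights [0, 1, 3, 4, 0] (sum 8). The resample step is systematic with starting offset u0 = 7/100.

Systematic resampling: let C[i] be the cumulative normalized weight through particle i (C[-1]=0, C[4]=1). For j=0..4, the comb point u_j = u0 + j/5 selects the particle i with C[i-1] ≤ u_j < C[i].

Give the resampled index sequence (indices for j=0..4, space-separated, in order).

C = [0, 1/8, 1/2, 1, 1]
j=0: u_0=7/100 ∈ [0, 1/8) → index 1
j=1: u_1=27/100 ∈ [1/8, 1/2) → index 2
j=2: u_2=47/100 ∈ [1/8, 1/2) → index 2
j=3: u_3=67/100 ∈ [1/2, 1) → index 3
j=4: u_4=87/100 ∈ [1/2, 1) → index 3

1 2 2 3 3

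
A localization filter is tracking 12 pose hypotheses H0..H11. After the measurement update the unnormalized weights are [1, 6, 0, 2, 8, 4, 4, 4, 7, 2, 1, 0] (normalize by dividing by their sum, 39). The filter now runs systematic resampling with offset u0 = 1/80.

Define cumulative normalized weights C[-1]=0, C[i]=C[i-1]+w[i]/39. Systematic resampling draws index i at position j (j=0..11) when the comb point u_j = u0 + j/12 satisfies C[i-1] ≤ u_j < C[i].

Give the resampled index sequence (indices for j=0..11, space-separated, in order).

C = [1/39, 7/39, 7/39, 3/13, 17/39, 7/13, 25/39, 29/39, 12/13, 38/39, 1, 1]
j=0: u_0=1/80 ∈ [0, 1/39) → index 0
j=1: u_1=23/240 ∈ [1/39, 7/39) → index 1
j=2: u_2=43/240 ∈ [1/39, 7/39) → index 1
j=3: u_3=21/80 ∈ [3/13, 17/39) → index 4
j=4: u_4=83/240 ∈ [3/13, 17/39) → index 4
j=5: u_5=103/240 ∈ [3/13, 17/39) → index 4
j=6: u_6=41/80 ∈ [17/39, 7/13) → index 5
j=7: u_7=143/240 ∈ [7/13, 25/39) → index 6
j=8: u_8=163/240 ∈ [25/39, 29/39) → index 7
j=9: u_9=61/80 ∈ [29/39, 12/13) → index 8
j=10: u_10=203/240 ∈ [29/39, 12/13) → index 8
j=11: u_11=223/240 ∈ [12/13, 38/39) → index 9

0 1 1 4 4 4 5 6 7 8 8 9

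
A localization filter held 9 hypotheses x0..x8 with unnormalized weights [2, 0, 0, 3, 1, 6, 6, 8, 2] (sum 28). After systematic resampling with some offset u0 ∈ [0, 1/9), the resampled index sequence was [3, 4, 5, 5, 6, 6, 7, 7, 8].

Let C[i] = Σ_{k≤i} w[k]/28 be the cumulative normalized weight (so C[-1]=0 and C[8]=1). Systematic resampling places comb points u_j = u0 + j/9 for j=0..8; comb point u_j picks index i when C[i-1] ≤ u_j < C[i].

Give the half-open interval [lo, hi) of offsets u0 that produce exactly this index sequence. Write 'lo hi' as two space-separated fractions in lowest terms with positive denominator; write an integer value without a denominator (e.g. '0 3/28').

C = [1/14, 1/14, 1/14, 5/28, 3/14, 3/7, 9/14, 13/14, 1]
j=0 picked index 3: u0 ∈ [1/14, 5/28)
j=1 picked index 4: u0 ∈ [17/252, 13/126)
j=2 picked index 5: u0 ∈ [-1/126, 13/63)
j=3 picked index 5: u0 ∈ [-5/42, 2/21)
j=4 picked index 6: u0 ∈ [-1/63, 25/126)
j=5 picked index 6: u0 ∈ [-8/63, 11/126)
j=6 picked index 7: u0 ∈ [-1/42, 11/42)
j=7 picked index 7: u0 ∈ [-17/126, 19/126)
j=8 picked index 8: u0 ∈ [5/126, 1/9)
intersection: [1/14, 11/126)

1/14 11/126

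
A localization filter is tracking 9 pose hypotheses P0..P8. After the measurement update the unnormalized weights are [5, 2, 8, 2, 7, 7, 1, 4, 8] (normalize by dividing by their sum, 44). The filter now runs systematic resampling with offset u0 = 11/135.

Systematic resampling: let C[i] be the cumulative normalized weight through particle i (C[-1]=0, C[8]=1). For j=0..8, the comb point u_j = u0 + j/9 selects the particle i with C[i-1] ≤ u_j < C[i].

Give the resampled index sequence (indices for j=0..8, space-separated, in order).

0 2 2 4 4 5 7 8 8

C = [5/44, 7/44, 15/44, 17/44, 6/11, 31/44, 8/11, 9/11, 1]
j=0: u_0=11/135 ∈ [0, 5/44) → index 0
j=1: u_1=26/135 ∈ [7/44, 15/44) → index 2
j=2: u_2=41/135 ∈ [7/44, 15/44) → index 2
j=3: u_3=56/135 ∈ [17/44, 6/11) → index 4
j=4: u_4=71/135 ∈ [17/44, 6/11) → index 4
j=5: u_5=86/135 ∈ [6/11, 31/44) → index 5
j=6: u_6=101/135 ∈ [8/11, 9/11) → index 7
j=7: u_7=116/135 ∈ [9/11, 1) → index 8
j=8: u_8=131/135 ∈ [9/11, 1) → index 8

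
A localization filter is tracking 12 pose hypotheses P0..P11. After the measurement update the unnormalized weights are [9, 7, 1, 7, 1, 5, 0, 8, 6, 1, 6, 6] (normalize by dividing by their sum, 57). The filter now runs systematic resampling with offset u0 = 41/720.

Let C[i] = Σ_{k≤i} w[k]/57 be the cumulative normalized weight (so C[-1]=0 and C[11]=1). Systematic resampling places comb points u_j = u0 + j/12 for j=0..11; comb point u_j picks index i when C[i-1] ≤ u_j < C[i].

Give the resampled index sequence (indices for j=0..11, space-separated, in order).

0 0 1 3 3 5 7 7 8 10 10 11

C = [3/19, 16/57, 17/57, 8/19, 25/57, 10/19, 10/19, 2/3, 44/57, 15/19, 17/19, 1]
j=0: u_0=41/720 ∈ [0, 3/19) → index 0
j=1: u_1=101/720 ∈ [0, 3/19) → index 0
j=2: u_2=161/720 ∈ [3/19, 16/57) → index 1
j=3: u_3=221/720 ∈ [17/57, 8/19) → index 3
j=4: u_4=281/720 ∈ [17/57, 8/19) → index 3
j=5: u_5=341/720 ∈ [25/57, 10/19) → index 5
j=6: u_6=401/720 ∈ [10/19, 2/3) → index 7
j=7: u_7=461/720 ∈ [10/19, 2/3) → index 7
j=8: u_8=521/720 ∈ [2/3, 44/57) → index 8
j=9: u_9=581/720 ∈ [15/19, 17/19) → index 10
j=10: u_10=641/720 ∈ [15/19, 17/19) → index 10
j=11: u_11=701/720 ∈ [17/19, 1) → index 11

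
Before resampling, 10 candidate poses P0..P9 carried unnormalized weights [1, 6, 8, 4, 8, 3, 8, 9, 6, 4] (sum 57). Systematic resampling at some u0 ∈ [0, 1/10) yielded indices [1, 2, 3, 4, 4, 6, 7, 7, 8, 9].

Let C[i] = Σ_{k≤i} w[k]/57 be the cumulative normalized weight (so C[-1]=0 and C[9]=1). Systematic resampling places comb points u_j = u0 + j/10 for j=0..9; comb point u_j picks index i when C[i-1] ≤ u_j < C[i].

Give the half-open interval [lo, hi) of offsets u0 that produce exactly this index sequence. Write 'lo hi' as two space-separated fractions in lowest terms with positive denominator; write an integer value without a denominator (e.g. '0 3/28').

1/15 7/95

C = [1/57, 7/57, 5/19, 1/3, 9/19, 10/19, 2/3, 47/57, 53/57, 1]
j=0 picked index 1: u0 ∈ [1/57, 7/57)
j=1 picked index 2: u0 ∈ [13/570, 31/190)
j=2 picked index 3: u0 ∈ [6/95, 2/15)
j=3 picked index 4: u0 ∈ [1/30, 33/190)
j=4 picked index 4: u0 ∈ [-1/15, 7/95)
j=5 picked index 6: u0 ∈ [1/38, 1/6)
j=6 picked index 7: u0 ∈ [1/15, 64/285)
j=7 picked index 7: u0 ∈ [-1/30, 71/570)
j=8 picked index 8: u0 ∈ [7/285, 37/285)
j=9 picked index 9: u0 ∈ [17/570, 1/10)
intersection: [1/15, 7/95)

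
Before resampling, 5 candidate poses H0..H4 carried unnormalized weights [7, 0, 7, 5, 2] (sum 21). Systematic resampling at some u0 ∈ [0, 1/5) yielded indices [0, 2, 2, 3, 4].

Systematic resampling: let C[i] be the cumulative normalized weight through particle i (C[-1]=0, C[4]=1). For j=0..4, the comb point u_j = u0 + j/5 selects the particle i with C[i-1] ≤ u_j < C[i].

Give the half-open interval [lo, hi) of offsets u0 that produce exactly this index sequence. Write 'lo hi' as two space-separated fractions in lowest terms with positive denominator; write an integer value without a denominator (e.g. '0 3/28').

2/15 1/5

C = [1/3, 1/3, 2/3, 19/21, 1]
j=0 picked index 0: u0 ∈ [0, 1/3)
j=1 picked index 2: u0 ∈ [2/15, 7/15)
j=2 picked index 2: u0 ∈ [-1/15, 4/15)
j=3 picked index 3: u0 ∈ [1/15, 32/105)
j=4 picked index 4: u0 ∈ [11/105, 1/5)
intersection: [2/15, 1/5)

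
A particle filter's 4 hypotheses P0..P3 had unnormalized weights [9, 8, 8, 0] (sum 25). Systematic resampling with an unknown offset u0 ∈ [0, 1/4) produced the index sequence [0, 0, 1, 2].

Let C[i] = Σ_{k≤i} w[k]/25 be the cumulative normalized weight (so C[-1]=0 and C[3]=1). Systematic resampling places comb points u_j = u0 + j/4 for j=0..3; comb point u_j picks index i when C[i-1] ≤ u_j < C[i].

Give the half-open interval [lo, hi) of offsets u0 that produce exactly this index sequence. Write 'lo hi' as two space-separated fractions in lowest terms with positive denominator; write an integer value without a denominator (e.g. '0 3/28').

C = [9/25, 17/25, 1, 1]
j=0 picked index 0: u0 ∈ [0, 9/25)
j=1 picked index 0: u0 ∈ [-1/4, 11/100)
j=2 picked index 1: u0 ∈ [-7/50, 9/50)
j=3 picked index 2: u0 ∈ [-7/100, 1/4)
intersection: [0, 11/100)

0 11/100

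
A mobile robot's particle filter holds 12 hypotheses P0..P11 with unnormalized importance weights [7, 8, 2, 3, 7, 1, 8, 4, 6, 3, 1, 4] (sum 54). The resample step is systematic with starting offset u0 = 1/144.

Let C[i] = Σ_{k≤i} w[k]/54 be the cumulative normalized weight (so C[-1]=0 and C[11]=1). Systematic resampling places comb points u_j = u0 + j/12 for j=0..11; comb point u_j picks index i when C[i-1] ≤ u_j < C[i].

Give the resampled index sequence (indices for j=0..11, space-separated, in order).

C = [7/54, 5/18, 17/54, 10/27, 1/2, 14/27, 2/3, 20/27, 23/27, 49/54, 25/27, 1]
j=0: u_0=1/144 ∈ [0, 7/54) → index 0
j=1: u_1=13/144 ∈ [0, 7/54) → index 0
j=2: u_2=25/144 ∈ [7/54, 5/18) → index 1
j=3: u_3=37/144 ∈ [7/54, 5/18) → index 1
j=4: u_4=49/144 ∈ [17/54, 10/27) → index 3
j=5: u_5=61/144 ∈ [10/27, 1/2) → index 4
j=6: u_6=73/144 ∈ [1/2, 14/27) → index 5
j=7: u_7=85/144 ∈ [14/27, 2/3) → index 6
j=8: u_8=97/144 ∈ [2/3, 20/27) → index 7
j=9: u_9=109/144 ∈ [20/27, 23/27) → index 8
j=10: u_10=121/144 ∈ [20/27, 23/27) → index 8
j=11: u_11=133/144 ∈ [49/54, 25/27) → index 10

0 0 1 1 3 4 5 6 7 8 8 10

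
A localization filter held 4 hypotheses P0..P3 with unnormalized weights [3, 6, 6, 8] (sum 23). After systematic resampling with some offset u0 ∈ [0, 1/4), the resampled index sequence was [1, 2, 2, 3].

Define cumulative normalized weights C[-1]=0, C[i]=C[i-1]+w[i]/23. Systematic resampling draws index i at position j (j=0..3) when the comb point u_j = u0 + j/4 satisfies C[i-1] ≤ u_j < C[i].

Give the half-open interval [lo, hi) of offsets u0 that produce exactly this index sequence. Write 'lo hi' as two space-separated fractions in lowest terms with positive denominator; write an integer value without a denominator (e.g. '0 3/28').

C = [3/23, 9/23, 15/23, 1]
j=0 picked index 1: u0 ∈ [3/23, 9/23)
j=1 picked index 2: u0 ∈ [13/92, 37/92)
j=2 picked index 2: u0 ∈ [-5/46, 7/46)
j=3 picked index 3: u0 ∈ [-9/92, 1/4)
intersection: [13/92, 7/46)

13/92 7/46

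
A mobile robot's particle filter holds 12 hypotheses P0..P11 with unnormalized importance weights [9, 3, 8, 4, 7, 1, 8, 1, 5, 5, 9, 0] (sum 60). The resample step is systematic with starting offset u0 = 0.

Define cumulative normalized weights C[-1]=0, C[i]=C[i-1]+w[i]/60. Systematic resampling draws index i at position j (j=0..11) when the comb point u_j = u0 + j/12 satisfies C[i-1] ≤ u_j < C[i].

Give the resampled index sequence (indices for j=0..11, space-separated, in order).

0 0 1 2 3 4 4 6 7 8 9 10

C = [3/20, 1/5, 1/3, 2/5, 31/60, 8/15, 2/3, 41/60, 23/30, 17/20, 1, 1]
j=0: u_0=0 ∈ [0, 3/20) → index 0
j=1: u_1=1/12 ∈ [0, 3/20) → index 0
j=2: u_2=1/6 ∈ [3/20, 1/5) → index 1
j=3: u_3=1/4 ∈ [1/5, 1/3) → index 2
j=4: u_4=1/3 ∈ [1/3, 2/5) → index 3
j=5: u_5=5/12 ∈ [2/5, 31/60) → index 4
j=6: u_6=1/2 ∈ [2/5, 31/60) → index 4
j=7: u_7=7/12 ∈ [8/15, 2/3) → index 6
j=8: u_8=2/3 ∈ [2/3, 41/60) → index 7
j=9: u_9=3/4 ∈ [41/60, 23/30) → index 8
j=10: u_10=5/6 ∈ [23/30, 17/20) → index 9
j=11: u_11=11/12 ∈ [17/20, 1) → index 10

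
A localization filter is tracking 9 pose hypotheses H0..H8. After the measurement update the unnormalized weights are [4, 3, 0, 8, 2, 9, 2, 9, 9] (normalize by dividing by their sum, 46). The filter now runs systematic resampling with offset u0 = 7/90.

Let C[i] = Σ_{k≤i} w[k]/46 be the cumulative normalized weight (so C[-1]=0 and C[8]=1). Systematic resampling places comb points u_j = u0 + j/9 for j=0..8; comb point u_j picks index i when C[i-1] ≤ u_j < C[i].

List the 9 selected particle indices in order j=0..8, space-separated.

0 3 3 5 5 7 7 8 8

C = [2/23, 7/46, 7/46, 15/46, 17/46, 13/23, 14/23, 37/46, 1]
j=0: u_0=7/90 ∈ [0, 2/23) → index 0
j=1: u_1=17/90 ∈ [7/46, 15/46) → index 3
j=2: u_2=3/10 ∈ [7/46, 15/46) → index 3
j=3: u_3=37/90 ∈ [17/46, 13/23) → index 5
j=4: u_4=47/90 ∈ [17/46, 13/23) → index 5
j=5: u_5=19/30 ∈ [14/23, 37/46) → index 7
j=6: u_6=67/90 ∈ [14/23, 37/46) → index 7
j=7: u_7=77/90 ∈ [37/46, 1) → index 8
j=8: u_8=29/30 ∈ [37/46, 1) → index 8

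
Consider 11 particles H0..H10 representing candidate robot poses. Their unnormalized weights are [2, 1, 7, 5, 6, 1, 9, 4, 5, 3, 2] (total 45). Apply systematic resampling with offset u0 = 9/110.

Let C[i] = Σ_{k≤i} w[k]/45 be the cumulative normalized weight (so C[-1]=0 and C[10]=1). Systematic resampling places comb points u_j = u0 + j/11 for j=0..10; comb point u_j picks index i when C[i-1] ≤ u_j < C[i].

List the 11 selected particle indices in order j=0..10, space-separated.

C = [2/45, 1/15, 2/9, 1/3, 7/15, 22/45, 31/45, 7/9, 8/9, 43/45, 1]
j=0: u_0=9/110 ∈ [1/15, 2/9) → index 2
j=1: u_1=19/110 ∈ [1/15, 2/9) → index 2
j=2: u_2=29/110 ∈ [2/9, 1/3) → index 3
j=3: u_3=39/110 ∈ [1/3, 7/15) → index 4
j=4: u_4=49/110 ∈ [1/3, 7/15) → index 4
j=5: u_5=59/110 ∈ [22/45, 31/45) → index 6
j=6: u_6=69/110 ∈ [22/45, 31/45) → index 6
j=7: u_7=79/110 ∈ [31/45, 7/9) → index 7
j=8: u_8=89/110 ∈ [7/9, 8/9) → index 8
j=9: u_9=9/10 ∈ [8/9, 43/45) → index 9
j=10: u_10=109/110 ∈ [43/45, 1) → index 10

2 2 3 4 4 6 6 7 8 9 10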